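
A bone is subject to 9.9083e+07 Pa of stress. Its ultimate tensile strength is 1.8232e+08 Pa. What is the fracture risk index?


FRI = applied / ultimate
FRI = 9.9083e+07 / 1.8232e+08
FRI = 0.5435


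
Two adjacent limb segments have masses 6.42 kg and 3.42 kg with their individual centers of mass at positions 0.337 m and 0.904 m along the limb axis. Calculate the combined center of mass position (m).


COM = (m1*x1 + m2*x2) / (m1 + m2)
COM = (6.42*0.337 + 3.42*0.904) / (6.42 + 3.42)
Numerator = 5.2552
Denominator = 9.8400
COM = 0.5341


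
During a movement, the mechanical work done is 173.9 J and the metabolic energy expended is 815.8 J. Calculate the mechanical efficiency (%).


eta = (W_mech / E_meta) * 100
eta = (173.9 / 815.8) * 100
ratio = 0.2132
eta = 21.3165


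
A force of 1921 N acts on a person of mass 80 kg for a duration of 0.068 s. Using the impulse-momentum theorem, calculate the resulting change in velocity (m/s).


J = F * dt = 1921 * 0.068 = 130.6280 N*s
delta_v = J / m
delta_v = 130.6280 / 80
delta_v = 1.6329


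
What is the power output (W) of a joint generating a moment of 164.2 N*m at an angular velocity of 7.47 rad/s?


P = M * omega
P = 164.2 * 7.47
P = 1226.5740


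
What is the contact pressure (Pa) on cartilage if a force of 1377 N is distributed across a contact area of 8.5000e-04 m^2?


P = F / A
P = 1377 / 8.5000e-04
P = 1.6200e+06


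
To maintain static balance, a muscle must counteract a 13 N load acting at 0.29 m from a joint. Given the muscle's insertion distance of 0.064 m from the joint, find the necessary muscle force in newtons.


F_muscle = W * d_load / d_muscle
F_muscle = 13 * 0.29 / 0.064
Numerator = 3.7700
F_muscle = 58.9062


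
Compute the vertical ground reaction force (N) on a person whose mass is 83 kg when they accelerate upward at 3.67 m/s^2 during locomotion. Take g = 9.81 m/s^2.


GRF = m * (g + a)
GRF = 83 * (9.81 + 3.67)
GRF = 83 * 13.4800
GRF = 1118.8400


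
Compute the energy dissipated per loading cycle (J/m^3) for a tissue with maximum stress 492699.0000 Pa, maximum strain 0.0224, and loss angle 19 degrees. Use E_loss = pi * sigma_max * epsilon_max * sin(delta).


E_loss = pi * sigma_max * epsilon_max * sin(delta)
delta = 19 deg = 0.3316 rad
sin(delta) = 0.3256
E_loss = pi * 492699.0000 * 0.0224 * 0.3256
E_loss = 11288.1167


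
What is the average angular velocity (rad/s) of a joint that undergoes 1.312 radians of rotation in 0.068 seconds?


omega = delta_theta / delta_t
omega = 1.312 / 0.068
omega = 19.2941


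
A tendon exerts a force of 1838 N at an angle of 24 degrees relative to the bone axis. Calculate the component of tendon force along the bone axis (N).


F_eff = F_tendon * cos(theta)
theta = 24 deg = 0.4189 rad
cos(theta) = 0.9135
F_eff = 1838 * 0.9135
F_eff = 1679.0966


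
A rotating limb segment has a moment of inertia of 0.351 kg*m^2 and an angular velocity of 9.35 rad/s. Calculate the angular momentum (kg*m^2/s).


L = I * omega
L = 0.351 * 9.35
L = 3.2818


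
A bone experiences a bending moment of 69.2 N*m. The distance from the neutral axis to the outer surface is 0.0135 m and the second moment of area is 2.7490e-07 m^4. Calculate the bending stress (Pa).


sigma = M * c / I
sigma = 69.2 * 0.0135 / 2.7490e-07
M * c = 0.9342
sigma = 3.3983e+06


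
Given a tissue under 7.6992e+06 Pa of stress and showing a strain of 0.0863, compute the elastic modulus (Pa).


E = stress / strain
E = 7.6992e+06 / 0.0863
E = 8.9214e+07


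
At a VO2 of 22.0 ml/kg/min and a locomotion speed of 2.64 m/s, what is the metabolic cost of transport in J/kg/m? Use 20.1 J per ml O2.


Power per kg = VO2 * 20.1 / 60
Power per kg = 22.0 * 20.1 / 60 = 7.3700 W/kg
Cost = power_per_kg / speed
Cost = 7.3700 / 2.64
Cost = 2.7917


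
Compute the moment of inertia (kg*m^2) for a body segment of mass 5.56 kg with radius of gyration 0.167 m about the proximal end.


I = m * k^2
I = 5.56 * 0.167^2
k^2 = 0.0279
I = 0.1551


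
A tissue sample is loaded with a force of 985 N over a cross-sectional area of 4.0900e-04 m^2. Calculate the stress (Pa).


stress = F / A
stress = 985 / 4.0900e-04
stress = 2.4083e+06


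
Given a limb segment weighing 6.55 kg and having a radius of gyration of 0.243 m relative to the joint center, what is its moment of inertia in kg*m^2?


I = m * k^2
I = 6.55 * 0.243^2
k^2 = 0.0590
I = 0.3868


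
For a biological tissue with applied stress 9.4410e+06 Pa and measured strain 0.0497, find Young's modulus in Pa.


E = stress / strain
E = 9.4410e+06 / 0.0497
E = 1.8996e+08


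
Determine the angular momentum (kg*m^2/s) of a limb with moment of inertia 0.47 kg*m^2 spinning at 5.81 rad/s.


L = I * omega
L = 0.47 * 5.81
L = 2.7307


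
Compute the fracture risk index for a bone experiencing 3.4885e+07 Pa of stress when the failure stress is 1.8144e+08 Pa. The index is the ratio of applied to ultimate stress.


FRI = applied / ultimate
FRI = 3.4885e+07 / 1.8144e+08
FRI = 0.1923


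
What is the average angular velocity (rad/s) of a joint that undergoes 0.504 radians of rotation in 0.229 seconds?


omega = delta_theta / delta_t
omega = 0.504 / 0.229
omega = 2.2009


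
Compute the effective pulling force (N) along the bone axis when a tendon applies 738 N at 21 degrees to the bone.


F_eff = F_tendon * cos(theta)
theta = 21 deg = 0.3665 rad
cos(theta) = 0.9336
F_eff = 738 * 0.9336
F_eff = 688.9824


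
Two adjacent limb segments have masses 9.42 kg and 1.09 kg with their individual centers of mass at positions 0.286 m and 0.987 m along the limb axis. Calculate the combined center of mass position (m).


COM = (m1*x1 + m2*x2) / (m1 + m2)
COM = (9.42*0.286 + 1.09*0.987) / (9.42 + 1.09)
Numerator = 3.7699
Denominator = 10.5100
COM = 0.3587


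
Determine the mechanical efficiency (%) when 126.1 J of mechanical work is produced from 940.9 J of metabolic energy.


eta = (W_mech / E_meta) * 100
eta = (126.1 / 940.9) * 100
ratio = 0.1340
eta = 13.4021


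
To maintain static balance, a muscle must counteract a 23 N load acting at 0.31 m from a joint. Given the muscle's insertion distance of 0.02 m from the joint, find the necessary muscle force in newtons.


F_muscle = W * d_load / d_muscle
F_muscle = 23 * 0.31 / 0.02
Numerator = 7.1300
F_muscle = 356.5000


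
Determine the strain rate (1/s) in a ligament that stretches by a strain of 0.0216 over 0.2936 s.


strain_rate = delta_strain / delta_t
strain_rate = 0.0216 / 0.2936
strain_rate = 0.0736


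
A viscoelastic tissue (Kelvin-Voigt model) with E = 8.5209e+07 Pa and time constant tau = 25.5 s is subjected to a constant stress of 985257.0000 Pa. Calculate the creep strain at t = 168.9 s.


epsilon(t) = (sigma/E) * (1 - exp(-t/tau))
sigma/E = 985257.0000 / 8.5209e+07 = 0.0116
exp(-t/tau) = exp(-168.9 / 25.5) = 0.0013
epsilon = 0.0116 * (1 - 0.0013)
epsilon = 0.0115


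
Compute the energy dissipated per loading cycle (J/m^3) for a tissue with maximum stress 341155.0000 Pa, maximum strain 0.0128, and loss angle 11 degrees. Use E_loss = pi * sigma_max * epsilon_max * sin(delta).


E_loss = pi * sigma_max * epsilon_max * sin(delta)
delta = 11 deg = 0.1920 rad
sin(delta) = 0.1908
E_loss = pi * 341155.0000 * 0.0128 * 0.1908
E_loss = 2617.6431


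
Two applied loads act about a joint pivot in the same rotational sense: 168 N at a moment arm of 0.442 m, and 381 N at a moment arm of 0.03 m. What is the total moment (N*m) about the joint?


M = F1 * d1 + F2 * d2
M = 168 * 0.442 + 381 * 0.03
M = 74.2560 + 11.4300
M = 85.6860


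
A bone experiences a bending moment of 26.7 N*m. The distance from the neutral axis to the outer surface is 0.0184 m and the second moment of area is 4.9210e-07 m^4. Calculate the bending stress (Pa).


sigma = M * c / I
sigma = 26.7 * 0.0184 / 4.9210e-07
M * c = 0.4913
sigma = 998333.6720


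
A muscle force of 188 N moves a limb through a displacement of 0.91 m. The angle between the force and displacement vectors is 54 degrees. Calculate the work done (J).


W = F * d * cos(theta)
theta = 54 deg = 0.9425 rad
cos(theta) = 0.5878
W = 188 * 0.91 * 0.5878
W = 100.5583


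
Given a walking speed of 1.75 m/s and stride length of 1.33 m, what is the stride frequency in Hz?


f = v / stride_length
f = 1.75 / 1.33
f = 1.3158


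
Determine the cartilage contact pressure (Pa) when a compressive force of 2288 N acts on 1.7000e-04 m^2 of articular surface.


P = F / A
P = 2288 / 1.7000e-04
P = 1.3459e+07


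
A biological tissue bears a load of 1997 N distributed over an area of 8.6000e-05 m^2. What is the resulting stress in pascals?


stress = F / A
stress = 1997 / 8.6000e-05
stress = 2.3221e+07


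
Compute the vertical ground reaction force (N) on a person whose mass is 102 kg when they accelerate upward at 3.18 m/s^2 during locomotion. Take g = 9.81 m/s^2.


GRF = m * (g + a)
GRF = 102 * (9.81 + 3.18)
GRF = 102 * 12.9900
GRF = 1324.9800


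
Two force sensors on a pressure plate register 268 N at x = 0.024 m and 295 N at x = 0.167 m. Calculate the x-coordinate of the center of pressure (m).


COP_x = (F1*x1 + F2*x2) / (F1 + F2)
COP_x = (268*0.024 + 295*0.167) / (268 + 295)
Numerator = 55.6970
Denominator = 563
COP_x = 0.0989


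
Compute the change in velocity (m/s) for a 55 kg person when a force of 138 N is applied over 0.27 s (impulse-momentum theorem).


J = F * dt = 138 * 0.27 = 37.2600 N*s
delta_v = J / m
delta_v = 37.2600 / 55
delta_v = 0.6775


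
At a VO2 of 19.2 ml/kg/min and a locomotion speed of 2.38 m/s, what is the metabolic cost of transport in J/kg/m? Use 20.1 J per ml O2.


Power per kg = VO2 * 20.1 / 60
Power per kg = 19.2 * 20.1 / 60 = 6.4320 W/kg
Cost = power_per_kg / speed
Cost = 6.4320 / 2.38
Cost = 2.7025


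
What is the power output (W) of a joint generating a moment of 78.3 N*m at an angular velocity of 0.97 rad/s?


P = M * omega
P = 78.3 * 0.97
P = 75.9510


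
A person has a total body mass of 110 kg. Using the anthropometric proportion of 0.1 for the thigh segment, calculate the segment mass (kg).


m_segment = body_mass * fraction
m_segment = 110 * 0.1
m_segment = 11.0000


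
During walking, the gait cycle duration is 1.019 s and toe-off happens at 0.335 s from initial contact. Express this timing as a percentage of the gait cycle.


pct = (event_time / cycle_time) * 100
pct = (0.335 / 1.019) * 100
ratio = 0.3288
pct = 32.8754


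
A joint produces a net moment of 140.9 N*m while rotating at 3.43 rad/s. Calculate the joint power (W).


P = M * omega
P = 140.9 * 3.43
P = 483.2870


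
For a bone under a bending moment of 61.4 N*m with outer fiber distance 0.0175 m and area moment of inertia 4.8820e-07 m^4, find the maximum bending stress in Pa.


sigma = M * c / I
sigma = 61.4 * 0.0175 / 4.8820e-07
M * c = 1.0745
sigma = 2.2009e+06


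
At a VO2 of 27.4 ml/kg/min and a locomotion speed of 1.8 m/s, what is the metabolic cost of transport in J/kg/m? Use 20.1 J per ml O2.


Power per kg = VO2 * 20.1 / 60
Power per kg = 27.4 * 20.1 / 60 = 9.1790 W/kg
Cost = power_per_kg / speed
Cost = 9.1790 / 1.8
Cost = 5.0994


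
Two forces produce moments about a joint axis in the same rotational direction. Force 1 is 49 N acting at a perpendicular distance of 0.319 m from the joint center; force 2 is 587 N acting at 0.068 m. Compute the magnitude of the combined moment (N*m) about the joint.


M = F1 * d1 + F2 * d2
M = 49 * 0.319 + 587 * 0.068
M = 15.6310 + 39.9160
M = 55.5470


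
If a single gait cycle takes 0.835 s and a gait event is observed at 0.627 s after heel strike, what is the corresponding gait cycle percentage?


pct = (event_time / cycle_time) * 100
pct = (0.627 / 0.835) * 100
ratio = 0.7509
pct = 75.0898


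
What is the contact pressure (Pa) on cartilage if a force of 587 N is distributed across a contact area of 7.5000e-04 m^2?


P = F / A
P = 587 / 7.5000e-04
P = 782666.6667


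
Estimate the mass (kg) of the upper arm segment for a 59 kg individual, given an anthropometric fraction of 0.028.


m_segment = body_mass * fraction
m_segment = 59 * 0.028
m_segment = 1.6520


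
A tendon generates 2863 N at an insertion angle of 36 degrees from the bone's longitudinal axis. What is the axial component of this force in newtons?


F_eff = F_tendon * cos(theta)
theta = 36 deg = 0.6283 rad
cos(theta) = 0.8090
F_eff = 2863 * 0.8090
F_eff = 2316.2157


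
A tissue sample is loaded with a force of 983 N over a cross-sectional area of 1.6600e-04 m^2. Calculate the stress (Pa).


stress = F / A
stress = 983 / 1.6600e-04
stress = 5.9217e+06


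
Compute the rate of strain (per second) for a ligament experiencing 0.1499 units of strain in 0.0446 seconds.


strain_rate = delta_strain / delta_t
strain_rate = 0.1499 / 0.0446
strain_rate = 3.3610


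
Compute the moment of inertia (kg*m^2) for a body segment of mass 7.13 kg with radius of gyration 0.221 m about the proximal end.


I = m * k^2
I = 7.13 * 0.221^2
k^2 = 0.0488
I = 0.3482


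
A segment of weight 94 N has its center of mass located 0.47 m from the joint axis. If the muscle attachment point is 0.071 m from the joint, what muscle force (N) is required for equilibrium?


F_muscle = W * d_load / d_muscle
F_muscle = 94 * 0.47 / 0.071
Numerator = 44.1800
F_muscle = 622.2535


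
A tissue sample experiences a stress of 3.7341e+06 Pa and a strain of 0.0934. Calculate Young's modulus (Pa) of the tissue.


E = stress / strain
E = 3.7341e+06 / 0.0934
E = 3.9980e+07


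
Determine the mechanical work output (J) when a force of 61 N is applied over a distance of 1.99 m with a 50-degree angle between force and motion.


W = F * d * cos(theta)
theta = 50 deg = 0.8727 rad
cos(theta) = 0.6428
W = 61 * 1.99 * 0.6428
W = 78.0280


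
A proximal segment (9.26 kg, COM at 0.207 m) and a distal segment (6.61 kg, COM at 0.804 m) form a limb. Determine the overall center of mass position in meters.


COM = (m1*x1 + m2*x2) / (m1 + m2)
COM = (9.26*0.207 + 6.61*0.804) / (9.26 + 6.61)
Numerator = 7.2313
Denominator = 15.8700
COM = 0.4557


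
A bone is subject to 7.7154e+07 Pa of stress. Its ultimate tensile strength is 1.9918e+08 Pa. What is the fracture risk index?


FRI = applied / ultimate
FRI = 7.7154e+07 / 1.9918e+08
FRI = 0.3874


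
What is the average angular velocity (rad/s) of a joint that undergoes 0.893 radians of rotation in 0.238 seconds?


omega = delta_theta / delta_t
omega = 0.893 / 0.238
omega = 3.7521


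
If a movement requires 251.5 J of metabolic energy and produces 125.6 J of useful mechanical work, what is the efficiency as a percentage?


eta = (W_mech / E_meta) * 100
eta = (125.6 / 251.5) * 100
ratio = 0.4994
eta = 49.9404


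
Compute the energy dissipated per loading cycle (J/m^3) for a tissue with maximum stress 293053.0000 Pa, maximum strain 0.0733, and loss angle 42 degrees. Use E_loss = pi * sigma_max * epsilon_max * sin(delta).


E_loss = pi * sigma_max * epsilon_max * sin(delta)
delta = 42 deg = 0.7330 rad
sin(delta) = 0.6691
E_loss = pi * 293053.0000 * 0.0733 * 0.6691
E_loss = 45155.5269


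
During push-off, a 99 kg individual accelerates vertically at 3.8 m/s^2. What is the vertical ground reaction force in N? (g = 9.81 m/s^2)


GRF = m * (g + a)
GRF = 99 * (9.81 + 3.8)
GRF = 99 * 13.6100
GRF = 1347.3900


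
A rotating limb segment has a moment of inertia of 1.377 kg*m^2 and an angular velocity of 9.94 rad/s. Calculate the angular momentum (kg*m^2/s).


L = I * omega
L = 1.377 * 9.94
L = 13.6874


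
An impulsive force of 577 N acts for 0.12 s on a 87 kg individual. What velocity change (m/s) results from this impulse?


J = F * dt = 577 * 0.12 = 69.2400 N*s
delta_v = J / m
delta_v = 69.2400 / 87
delta_v = 0.7959


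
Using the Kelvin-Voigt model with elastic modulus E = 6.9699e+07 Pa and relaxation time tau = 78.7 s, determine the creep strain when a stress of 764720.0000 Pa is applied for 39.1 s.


epsilon(t) = (sigma/E) * (1 - exp(-t/tau))
sigma/E = 764720.0000 / 6.9699e+07 = 0.0110
exp(-t/tau) = exp(-39.1 / 78.7) = 0.6085
epsilon = 0.0110 * (1 - 0.6085)
epsilon = 0.0043


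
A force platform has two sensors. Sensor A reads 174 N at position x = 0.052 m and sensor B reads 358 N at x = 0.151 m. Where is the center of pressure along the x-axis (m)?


COP_x = (F1*x1 + F2*x2) / (F1 + F2)
COP_x = (174*0.052 + 358*0.151) / (174 + 358)
Numerator = 63.1060
Denominator = 532
COP_x = 0.1186


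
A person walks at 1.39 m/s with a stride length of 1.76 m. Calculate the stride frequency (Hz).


f = v / stride_length
f = 1.39 / 1.76
f = 0.7898


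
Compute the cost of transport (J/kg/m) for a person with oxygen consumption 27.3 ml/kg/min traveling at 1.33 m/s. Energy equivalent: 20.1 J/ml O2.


Power per kg = VO2 * 20.1 / 60
Power per kg = 27.3 * 20.1 / 60 = 9.1455 W/kg
Cost = power_per_kg / speed
Cost = 9.1455 / 1.33
Cost = 6.8763


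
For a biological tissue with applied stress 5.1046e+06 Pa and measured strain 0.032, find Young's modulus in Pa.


E = stress / strain
E = 5.1046e+06 / 0.032
E = 1.5952e+08


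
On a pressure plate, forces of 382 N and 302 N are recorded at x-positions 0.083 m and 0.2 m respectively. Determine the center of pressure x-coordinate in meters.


COP_x = (F1*x1 + F2*x2) / (F1 + F2)
COP_x = (382*0.083 + 302*0.2) / (382 + 302)
Numerator = 92.1060
Denominator = 684
COP_x = 0.1347


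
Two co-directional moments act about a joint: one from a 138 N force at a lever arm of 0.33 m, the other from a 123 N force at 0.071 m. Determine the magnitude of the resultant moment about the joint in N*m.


M = F1 * d1 + F2 * d2
M = 138 * 0.33 + 123 * 0.071
M = 45.5400 + 8.7330
M = 54.2730


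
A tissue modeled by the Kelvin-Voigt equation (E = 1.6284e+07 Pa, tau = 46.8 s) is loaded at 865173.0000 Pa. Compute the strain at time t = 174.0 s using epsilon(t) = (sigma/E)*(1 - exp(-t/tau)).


epsilon(t) = (sigma/E) * (1 - exp(-t/tau))
sigma/E = 865173.0000 / 1.6284e+07 = 0.0531
exp(-t/tau) = exp(-174.0 / 46.8) = 0.0243
epsilon = 0.0531 * (1 - 0.0243)
epsilon = 0.0518


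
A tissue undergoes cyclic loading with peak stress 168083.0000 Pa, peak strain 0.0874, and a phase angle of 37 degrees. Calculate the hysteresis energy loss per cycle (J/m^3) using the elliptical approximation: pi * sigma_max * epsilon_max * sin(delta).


E_loss = pi * sigma_max * epsilon_max * sin(delta)
delta = 37 deg = 0.6458 rad
sin(delta) = 0.6018
E_loss = pi * 168083.0000 * 0.0874 * 0.6018
E_loss = 27774.6197


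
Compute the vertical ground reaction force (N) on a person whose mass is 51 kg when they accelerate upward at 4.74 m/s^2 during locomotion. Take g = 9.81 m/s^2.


GRF = m * (g + a)
GRF = 51 * (9.81 + 4.74)
GRF = 51 * 14.5500
GRF = 742.0500


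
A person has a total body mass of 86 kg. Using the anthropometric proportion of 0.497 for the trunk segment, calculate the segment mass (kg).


m_segment = body_mass * fraction
m_segment = 86 * 0.497
m_segment = 42.7420


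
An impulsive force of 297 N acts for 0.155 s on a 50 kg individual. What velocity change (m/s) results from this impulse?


J = F * dt = 297 * 0.155 = 46.0350 N*s
delta_v = J / m
delta_v = 46.0350 / 50
delta_v = 0.9207


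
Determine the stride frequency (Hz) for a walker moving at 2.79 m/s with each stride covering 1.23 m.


f = v / stride_length
f = 2.79 / 1.23
f = 2.2683


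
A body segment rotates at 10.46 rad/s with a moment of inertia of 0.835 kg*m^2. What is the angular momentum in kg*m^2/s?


L = I * omega
L = 0.835 * 10.46
L = 8.7341


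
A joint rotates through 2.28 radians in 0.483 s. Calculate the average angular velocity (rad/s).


omega = delta_theta / delta_t
omega = 2.28 / 0.483
omega = 4.7205


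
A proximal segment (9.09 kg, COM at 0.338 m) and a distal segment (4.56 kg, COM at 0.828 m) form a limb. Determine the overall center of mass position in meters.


COM = (m1*x1 + m2*x2) / (m1 + m2)
COM = (9.09*0.338 + 4.56*0.828) / (9.09 + 4.56)
Numerator = 6.8481
Denominator = 13.6500
COM = 0.5017


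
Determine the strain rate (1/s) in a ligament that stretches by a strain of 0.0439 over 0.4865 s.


strain_rate = delta_strain / delta_t
strain_rate = 0.0439 / 0.4865
strain_rate = 0.0902


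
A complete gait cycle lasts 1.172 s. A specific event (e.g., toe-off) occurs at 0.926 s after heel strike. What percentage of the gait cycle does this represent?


pct = (event_time / cycle_time) * 100
pct = (0.926 / 1.172) * 100
ratio = 0.7901
pct = 79.0102


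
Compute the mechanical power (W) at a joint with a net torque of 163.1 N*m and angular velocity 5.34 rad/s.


P = M * omega
P = 163.1 * 5.34
P = 870.9540


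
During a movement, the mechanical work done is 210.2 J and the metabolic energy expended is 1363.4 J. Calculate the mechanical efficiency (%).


eta = (W_mech / E_meta) * 100
eta = (210.2 / 1363.4) * 100
ratio = 0.1542
eta = 15.4173


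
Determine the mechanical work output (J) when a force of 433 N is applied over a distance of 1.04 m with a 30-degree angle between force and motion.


W = F * d * cos(theta)
theta = 30 deg = 0.5236 rad
cos(theta) = 0.8660
W = 433 * 1.04 * 0.8660
W = 389.9886


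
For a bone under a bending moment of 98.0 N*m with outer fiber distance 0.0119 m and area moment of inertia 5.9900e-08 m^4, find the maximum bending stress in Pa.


sigma = M * c / I
sigma = 98.0 * 0.0119 / 5.9900e-08
M * c = 1.1662
sigma = 1.9469e+07


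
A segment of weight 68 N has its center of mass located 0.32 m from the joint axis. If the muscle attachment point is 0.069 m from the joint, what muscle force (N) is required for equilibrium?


F_muscle = W * d_load / d_muscle
F_muscle = 68 * 0.32 / 0.069
Numerator = 21.7600
F_muscle = 315.3623


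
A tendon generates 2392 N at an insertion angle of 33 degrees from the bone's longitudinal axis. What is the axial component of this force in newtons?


F_eff = F_tendon * cos(theta)
theta = 33 deg = 0.5760 rad
cos(theta) = 0.8387
F_eff = 2392 * 0.8387
F_eff = 2006.1000


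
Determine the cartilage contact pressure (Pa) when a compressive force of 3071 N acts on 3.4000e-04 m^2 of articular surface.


P = F / A
P = 3071 / 3.4000e-04
P = 9.0324e+06


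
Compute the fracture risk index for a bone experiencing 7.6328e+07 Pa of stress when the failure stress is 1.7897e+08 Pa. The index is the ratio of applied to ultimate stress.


FRI = applied / ultimate
FRI = 7.6328e+07 / 1.7897e+08
FRI = 0.4265


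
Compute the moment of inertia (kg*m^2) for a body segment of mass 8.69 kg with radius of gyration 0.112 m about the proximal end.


I = m * k^2
I = 8.69 * 0.112^2
k^2 = 0.0125
I = 0.1090


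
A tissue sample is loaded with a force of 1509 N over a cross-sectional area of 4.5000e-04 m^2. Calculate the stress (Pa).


stress = F / A
stress = 1509 / 4.5000e-04
stress = 3.3533e+06


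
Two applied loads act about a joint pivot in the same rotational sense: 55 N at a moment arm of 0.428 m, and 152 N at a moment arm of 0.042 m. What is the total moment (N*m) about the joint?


M = F1 * d1 + F2 * d2
M = 55 * 0.428 + 152 * 0.042
M = 23.5400 + 6.3840
M = 29.9240


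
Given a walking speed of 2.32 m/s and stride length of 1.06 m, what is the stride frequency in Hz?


f = v / stride_length
f = 2.32 / 1.06
f = 2.1887


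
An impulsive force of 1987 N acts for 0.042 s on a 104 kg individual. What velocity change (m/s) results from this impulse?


J = F * dt = 1987 * 0.042 = 83.4540 N*s
delta_v = J / m
delta_v = 83.4540 / 104
delta_v = 0.8024


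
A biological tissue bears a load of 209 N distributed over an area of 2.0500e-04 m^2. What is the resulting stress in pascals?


stress = F / A
stress = 209 / 2.0500e-04
stress = 1.0195e+06


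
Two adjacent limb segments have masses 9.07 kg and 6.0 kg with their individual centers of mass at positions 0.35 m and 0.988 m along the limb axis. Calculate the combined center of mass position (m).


COM = (m1*x1 + m2*x2) / (m1 + m2)
COM = (9.07*0.35 + 6.0*0.988) / (9.07 + 6.0)
Numerator = 9.1025
Denominator = 15.0700
COM = 0.6040


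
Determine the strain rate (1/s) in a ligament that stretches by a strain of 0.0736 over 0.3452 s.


strain_rate = delta_strain / delta_t
strain_rate = 0.0736 / 0.3452
strain_rate = 0.2132


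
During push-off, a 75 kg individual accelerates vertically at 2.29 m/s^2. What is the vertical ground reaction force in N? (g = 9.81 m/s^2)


GRF = m * (g + a)
GRF = 75 * (9.81 + 2.29)
GRF = 75 * 12.1000
GRF = 907.5000


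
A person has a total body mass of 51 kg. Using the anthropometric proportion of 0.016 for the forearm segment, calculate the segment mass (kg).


m_segment = body_mass * fraction
m_segment = 51 * 0.016
m_segment = 0.8160


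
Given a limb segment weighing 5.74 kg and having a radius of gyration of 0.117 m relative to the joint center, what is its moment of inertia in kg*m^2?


I = m * k^2
I = 5.74 * 0.117^2
k^2 = 0.0137
I = 0.0786


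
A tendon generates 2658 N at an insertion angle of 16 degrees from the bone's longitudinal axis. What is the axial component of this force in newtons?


F_eff = F_tendon * cos(theta)
theta = 16 deg = 0.2793 rad
cos(theta) = 0.9613
F_eff = 2658 * 0.9613
F_eff = 2555.0336


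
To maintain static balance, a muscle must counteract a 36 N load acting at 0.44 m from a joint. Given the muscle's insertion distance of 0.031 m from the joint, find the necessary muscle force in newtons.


F_muscle = W * d_load / d_muscle
F_muscle = 36 * 0.44 / 0.031
Numerator = 15.8400
F_muscle = 510.9677


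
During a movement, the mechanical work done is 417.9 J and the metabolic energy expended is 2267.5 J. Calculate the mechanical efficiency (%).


eta = (W_mech / E_meta) * 100
eta = (417.9 / 2267.5) * 100
ratio = 0.1843
eta = 18.4300


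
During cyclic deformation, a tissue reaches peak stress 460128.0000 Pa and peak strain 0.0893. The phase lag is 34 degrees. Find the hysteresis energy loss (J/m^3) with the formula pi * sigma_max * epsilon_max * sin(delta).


E_loss = pi * sigma_max * epsilon_max * sin(delta)
delta = 34 deg = 0.5934 rad
sin(delta) = 0.5592
E_loss = pi * 460128.0000 * 0.0893 * 0.5592
E_loss = 72184.1164


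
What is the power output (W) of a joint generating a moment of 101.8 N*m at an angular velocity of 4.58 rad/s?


P = M * omega
P = 101.8 * 4.58
P = 466.2440


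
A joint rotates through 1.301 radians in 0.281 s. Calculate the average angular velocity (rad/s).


omega = delta_theta / delta_t
omega = 1.301 / 0.281
omega = 4.6299


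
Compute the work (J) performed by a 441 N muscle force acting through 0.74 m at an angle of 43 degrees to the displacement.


W = F * d * cos(theta)
theta = 43 deg = 0.7505 rad
cos(theta) = 0.7314
W = 441 * 0.74 * 0.7314
W = 238.6700


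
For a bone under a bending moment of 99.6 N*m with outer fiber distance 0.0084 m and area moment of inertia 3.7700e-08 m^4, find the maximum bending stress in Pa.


sigma = M * c / I
sigma = 99.6 * 0.0084 / 3.7700e-08
M * c = 0.8366
sigma = 2.2192e+07


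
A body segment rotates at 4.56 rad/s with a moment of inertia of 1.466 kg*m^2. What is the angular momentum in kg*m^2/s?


L = I * omega
L = 1.466 * 4.56
L = 6.6850


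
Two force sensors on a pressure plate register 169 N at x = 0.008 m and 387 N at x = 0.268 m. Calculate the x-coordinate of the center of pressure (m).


COP_x = (F1*x1 + F2*x2) / (F1 + F2)
COP_x = (169*0.008 + 387*0.268) / (169 + 387)
Numerator = 105.0680
Denominator = 556
COP_x = 0.1890


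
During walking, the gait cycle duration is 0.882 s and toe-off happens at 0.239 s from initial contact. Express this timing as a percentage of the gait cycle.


pct = (event_time / cycle_time) * 100
pct = (0.239 / 0.882) * 100
ratio = 0.2710
pct = 27.0975


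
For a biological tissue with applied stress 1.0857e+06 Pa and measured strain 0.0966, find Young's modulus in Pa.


E = stress / strain
E = 1.0857e+06 / 0.0966
E = 1.1239e+07


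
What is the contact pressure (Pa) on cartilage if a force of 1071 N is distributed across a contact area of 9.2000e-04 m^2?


P = F / A
P = 1071 / 9.2000e-04
P = 1.1641e+06


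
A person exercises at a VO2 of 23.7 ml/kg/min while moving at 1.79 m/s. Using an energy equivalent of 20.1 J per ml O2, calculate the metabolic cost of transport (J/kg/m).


Power per kg = VO2 * 20.1 / 60
Power per kg = 23.7 * 20.1 / 60 = 7.9395 W/kg
Cost = power_per_kg / speed
Cost = 7.9395 / 1.79
Cost = 4.4355


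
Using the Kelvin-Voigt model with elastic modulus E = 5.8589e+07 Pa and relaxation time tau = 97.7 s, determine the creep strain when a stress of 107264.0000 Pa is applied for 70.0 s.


epsilon(t) = (sigma/E) * (1 - exp(-t/tau))
sigma/E = 107264.0000 / 5.8589e+07 = 0.0018
exp(-t/tau) = exp(-70.0 / 97.7) = 0.4885
epsilon = 0.0018 * (1 - 0.4885)
epsilon = 9.3650e-04


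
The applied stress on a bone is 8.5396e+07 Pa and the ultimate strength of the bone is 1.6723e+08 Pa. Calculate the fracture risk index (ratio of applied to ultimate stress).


FRI = applied / ultimate
FRI = 8.5396e+07 / 1.6723e+08
FRI = 0.5107


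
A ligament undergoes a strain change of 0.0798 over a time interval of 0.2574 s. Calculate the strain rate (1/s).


strain_rate = delta_strain / delta_t
strain_rate = 0.0798 / 0.2574
strain_rate = 0.3100


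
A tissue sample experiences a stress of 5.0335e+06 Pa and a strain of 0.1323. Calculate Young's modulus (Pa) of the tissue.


E = stress / strain
E = 5.0335e+06 / 0.1323
E = 3.8046e+07


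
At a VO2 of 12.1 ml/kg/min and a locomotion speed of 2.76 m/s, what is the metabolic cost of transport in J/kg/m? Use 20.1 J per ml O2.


Power per kg = VO2 * 20.1 / 60
Power per kg = 12.1 * 20.1 / 60 = 4.0535 W/kg
Cost = power_per_kg / speed
Cost = 4.0535 / 2.76
Cost = 1.4687


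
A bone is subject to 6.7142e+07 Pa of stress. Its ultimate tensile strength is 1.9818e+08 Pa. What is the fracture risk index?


FRI = applied / ultimate
FRI = 6.7142e+07 / 1.9818e+08
FRI = 0.3388


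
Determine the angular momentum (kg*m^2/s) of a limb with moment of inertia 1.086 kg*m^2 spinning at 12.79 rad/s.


L = I * omega
L = 1.086 * 12.79
L = 13.8899


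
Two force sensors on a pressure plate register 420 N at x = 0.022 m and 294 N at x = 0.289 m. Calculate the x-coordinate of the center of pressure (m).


COP_x = (F1*x1 + F2*x2) / (F1 + F2)
COP_x = (420*0.022 + 294*0.289) / (420 + 294)
Numerator = 94.2060
Denominator = 714
COP_x = 0.1319


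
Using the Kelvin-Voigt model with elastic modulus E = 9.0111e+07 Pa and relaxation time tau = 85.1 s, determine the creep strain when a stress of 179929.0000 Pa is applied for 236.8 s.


epsilon(t) = (sigma/E) * (1 - exp(-t/tau))
sigma/E = 179929.0000 / 9.0111e+07 = 0.0020
exp(-t/tau) = exp(-236.8 / 85.1) = 0.0619
epsilon = 0.0020 * (1 - 0.0619)
epsilon = 0.0019


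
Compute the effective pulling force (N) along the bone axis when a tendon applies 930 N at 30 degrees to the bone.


F_eff = F_tendon * cos(theta)
theta = 30 deg = 0.5236 rad
cos(theta) = 0.8660
F_eff = 930 * 0.8660
F_eff = 805.4036


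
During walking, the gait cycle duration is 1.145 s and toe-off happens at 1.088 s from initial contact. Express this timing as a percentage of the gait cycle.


pct = (event_time / cycle_time) * 100
pct = (1.088 / 1.145) * 100
ratio = 0.9502
pct = 95.0218


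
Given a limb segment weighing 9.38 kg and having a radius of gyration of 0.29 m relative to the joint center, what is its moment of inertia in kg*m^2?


I = m * k^2
I = 9.38 * 0.29^2
k^2 = 0.0841
I = 0.7889


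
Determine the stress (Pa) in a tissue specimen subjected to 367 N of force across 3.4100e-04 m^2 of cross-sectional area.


stress = F / A
stress = 367 / 3.4100e-04
stress = 1.0762e+06


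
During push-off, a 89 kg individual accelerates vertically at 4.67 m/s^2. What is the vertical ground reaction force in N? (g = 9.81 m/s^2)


GRF = m * (g + a)
GRF = 89 * (9.81 + 4.67)
GRF = 89 * 14.4800
GRF = 1288.7200


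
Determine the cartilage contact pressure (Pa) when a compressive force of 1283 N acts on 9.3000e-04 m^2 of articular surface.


P = F / A
P = 1283 / 9.3000e-04
P = 1.3796e+06


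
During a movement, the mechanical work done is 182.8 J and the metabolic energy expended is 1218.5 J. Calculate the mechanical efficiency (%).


eta = (W_mech / E_meta) * 100
eta = (182.8 / 1218.5) * 100
ratio = 0.1500
eta = 15.0021


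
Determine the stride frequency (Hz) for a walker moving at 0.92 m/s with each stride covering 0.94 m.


f = v / stride_length
f = 0.92 / 0.94
f = 0.9787


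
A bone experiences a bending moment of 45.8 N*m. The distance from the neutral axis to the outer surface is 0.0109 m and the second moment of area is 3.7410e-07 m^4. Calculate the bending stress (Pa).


sigma = M * c / I
sigma = 45.8 * 0.0109 / 3.7410e-07
M * c = 0.4992
sigma = 1.3345e+06


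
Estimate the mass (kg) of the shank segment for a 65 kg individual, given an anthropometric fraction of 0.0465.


m_segment = body_mass * fraction
m_segment = 65 * 0.0465
m_segment = 3.0225


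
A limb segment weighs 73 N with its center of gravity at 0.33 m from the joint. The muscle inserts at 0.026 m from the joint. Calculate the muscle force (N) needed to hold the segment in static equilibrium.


F_muscle = W * d_load / d_muscle
F_muscle = 73 * 0.33 / 0.026
Numerator = 24.0900
F_muscle = 926.5385


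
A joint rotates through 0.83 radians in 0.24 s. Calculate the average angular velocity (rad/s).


omega = delta_theta / delta_t
omega = 0.83 / 0.24
omega = 3.4583


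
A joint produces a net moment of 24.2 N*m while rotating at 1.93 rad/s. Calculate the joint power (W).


P = M * omega
P = 24.2 * 1.93
P = 46.7060


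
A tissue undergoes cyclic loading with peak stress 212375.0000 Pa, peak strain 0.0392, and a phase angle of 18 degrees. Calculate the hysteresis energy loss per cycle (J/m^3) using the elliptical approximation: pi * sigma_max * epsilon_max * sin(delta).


E_loss = pi * sigma_max * epsilon_max * sin(delta)
delta = 18 deg = 0.3142 rad
sin(delta) = 0.3090
E_loss = pi * 212375.0000 * 0.0392 * 0.3090
E_loss = 8082.0530


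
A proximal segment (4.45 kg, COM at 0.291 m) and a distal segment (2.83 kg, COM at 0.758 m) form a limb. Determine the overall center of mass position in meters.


COM = (m1*x1 + m2*x2) / (m1 + m2)
COM = (4.45*0.291 + 2.83*0.758) / (4.45 + 2.83)
Numerator = 3.4401
Denominator = 7.2800
COM = 0.4725


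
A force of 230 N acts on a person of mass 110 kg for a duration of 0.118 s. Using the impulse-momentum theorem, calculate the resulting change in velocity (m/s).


J = F * dt = 230 * 0.118 = 27.1400 N*s
delta_v = J / m
delta_v = 27.1400 / 110
delta_v = 0.2467


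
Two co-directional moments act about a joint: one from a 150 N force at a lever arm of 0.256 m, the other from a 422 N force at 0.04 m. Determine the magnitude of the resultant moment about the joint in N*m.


M = F1 * d1 + F2 * d2
M = 150 * 0.256 + 422 * 0.04
M = 38.4000 + 16.8800
M = 55.2800


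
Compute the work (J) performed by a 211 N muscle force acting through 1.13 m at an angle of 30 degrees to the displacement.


W = F * d * cos(theta)
theta = 30 deg = 0.5236 rad
cos(theta) = 0.8660
W = 211 * 1.13 * 0.8660
W = 206.4864


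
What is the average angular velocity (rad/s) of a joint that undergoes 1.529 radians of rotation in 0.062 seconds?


omega = delta_theta / delta_t
omega = 1.529 / 0.062
omega = 24.6613


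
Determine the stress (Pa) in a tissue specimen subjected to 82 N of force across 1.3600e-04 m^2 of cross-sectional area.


stress = F / A
stress = 82 / 1.3600e-04
stress = 602941.1765


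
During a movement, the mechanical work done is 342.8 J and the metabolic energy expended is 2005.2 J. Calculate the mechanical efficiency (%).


eta = (W_mech / E_meta) * 100
eta = (342.8 / 2005.2) * 100
ratio = 0.1710
eta = 17.0956


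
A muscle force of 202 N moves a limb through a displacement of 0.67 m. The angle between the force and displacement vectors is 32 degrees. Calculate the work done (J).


W = F * d * cos(theta)
theta = 32 deg = 0.5585 rad
cos(theta) = 0.8480
W = 202 * 0.67 * 0.8480
W = 114.7748


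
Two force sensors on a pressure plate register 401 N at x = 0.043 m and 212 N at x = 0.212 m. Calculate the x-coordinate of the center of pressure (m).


COP_x = (F1*x1 + F2*x2) / (F1 + F2)
COP_x = (401*0.043 + 212*0.212) / (401 + 212)
Numerator = 62.1870
Denominator = 613
COP_x = 0.1014


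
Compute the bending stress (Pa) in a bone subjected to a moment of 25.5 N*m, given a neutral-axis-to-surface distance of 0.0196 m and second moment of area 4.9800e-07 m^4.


sigma = M * c / I
sigma = 25.5 * 0.0196 / 4.9800e-07
M * c = 0.4998
sigma = 1.0036e+06


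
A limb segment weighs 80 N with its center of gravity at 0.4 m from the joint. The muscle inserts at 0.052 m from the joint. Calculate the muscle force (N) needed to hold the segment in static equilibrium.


F_muscle = W * d_load / d_muscle
F_muscle = 80 * 0.4 / 0.052
Numerator = 32.0000
F_muscle = 615.3846


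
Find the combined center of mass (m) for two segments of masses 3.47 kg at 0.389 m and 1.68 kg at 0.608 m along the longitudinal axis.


COM = (m1*x1 + m2*x2) / (m1 + m2)
COM = (3.47*0.389 + 1.68*0.608) / (3.47 + 1.68)
Numerator = 2.3713
Denominator = 5.1500
COM = 0.4604


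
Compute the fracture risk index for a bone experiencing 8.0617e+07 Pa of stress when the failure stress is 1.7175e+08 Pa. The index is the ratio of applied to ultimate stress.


FRI = applied / ultimate
FRI = 8.0617e+07 / 1.7175e+08
FRI = 0.4694


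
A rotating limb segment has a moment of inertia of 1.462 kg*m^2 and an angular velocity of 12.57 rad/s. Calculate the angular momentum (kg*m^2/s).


L = I * omega
L = 1.462 * 12.57
L = 18.3773


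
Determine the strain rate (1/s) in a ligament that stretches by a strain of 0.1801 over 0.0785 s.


strain_rate = delta_strain / delta_t
strain_rate = 0.1801 / 0.0785
strain_rate = 2.2943


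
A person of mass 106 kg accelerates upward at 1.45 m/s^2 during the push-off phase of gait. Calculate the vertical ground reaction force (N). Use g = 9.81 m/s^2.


GRF = m * (g + a)
GRF = 106 * (9.81 + 1.45)
GRF = 106 * 11.2600
GRF = 1193.5600


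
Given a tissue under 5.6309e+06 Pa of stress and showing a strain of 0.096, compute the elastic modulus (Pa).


E = stress / strain
E = 5.6309e+06 / 0.096
E = 5.8655e+07


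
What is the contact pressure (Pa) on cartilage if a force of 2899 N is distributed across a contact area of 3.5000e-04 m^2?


P = F / A
P = 2899 / 3.5000e-04
P = 8.2829e+06


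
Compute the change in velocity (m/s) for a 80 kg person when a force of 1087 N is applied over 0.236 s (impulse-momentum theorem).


J = F * dt = 1087 * 0.236 = 256.5320 N*s
delta_v = J / m
delta_v = 256.5320 / 80
delta_v = 3.2066


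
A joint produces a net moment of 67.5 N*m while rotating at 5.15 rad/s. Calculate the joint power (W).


P = M * omega
P = 67.5 * 5.15
P = 347.6250


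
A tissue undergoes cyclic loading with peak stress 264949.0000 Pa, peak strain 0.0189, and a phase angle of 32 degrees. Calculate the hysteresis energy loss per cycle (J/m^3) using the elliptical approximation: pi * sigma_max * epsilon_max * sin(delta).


E_loss = pi * sigma_max * epsilon_max * sin(delta)
delta = 32 deg = 0.5585 rad
sin(delta) = 0.5299
E_loss = pi * 264949.0000 * 0.0189 * 0.5299
E_loss = 8336.4984


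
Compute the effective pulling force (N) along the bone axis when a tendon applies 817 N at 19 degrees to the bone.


F_eff = F_tendon * cos(theta)
theta = 19 deg = 0.3316 rad
cos(theta) = 0.9455
F_eff = 817 * 0.9455
F_eff = 772.4887
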